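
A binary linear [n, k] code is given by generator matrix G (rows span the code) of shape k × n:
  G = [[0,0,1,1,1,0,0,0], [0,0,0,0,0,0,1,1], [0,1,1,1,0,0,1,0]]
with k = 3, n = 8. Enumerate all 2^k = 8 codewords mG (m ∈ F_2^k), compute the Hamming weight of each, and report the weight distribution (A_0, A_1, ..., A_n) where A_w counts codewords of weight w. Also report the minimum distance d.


Weight distribution: A_0 = 1, A_2 = 1, A_3 = 3, A_4 = 2, A_5 = 1. Minimum distance d = 2.

Enumerate all 2^3 = 8 messages m ∈ F_2^3.
For each, compute codeword c = mG in F_2^8, then tally its weight.
  m = 000 → c = 00000000, weight = 0.
  m = 100 → c = 00111000, weight = 3.
  m = 010 → c = 00000011, weight = 2.
  m = 110 → c = 00111011, weight = 5.
  m = 001 → c = 01110010, weight = 4.
  m = 101 → c = 01001010, weight = 3.
  m = 011 → c = 01110001, weight = 4.
  m = 111 → c = 01001001, weight = 3.
Tally weights:
  weight 0: 1 codewords.
  weight 2: 1 codewords.
  weight 3: 3 codewords.
  weight 4: 2 codewords.
  weight 5: 1 codewords.
Minimum distance d = smallest w > 0 with A_w > 0 = 2.
Sanity: Σ A_w = 8 = 2^3 = 8 ✓.


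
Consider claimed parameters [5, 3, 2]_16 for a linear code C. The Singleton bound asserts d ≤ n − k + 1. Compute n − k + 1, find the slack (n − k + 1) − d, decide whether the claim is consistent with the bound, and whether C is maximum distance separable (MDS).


Singleton RHS = n − k + 1 = 3, slack = 1, bound satisfied, not MDS.

Singleton bound: d ≤ n − k + 1.
Here n = 5, k = 3, so n − k + 1 = 3.
Given d = 2, check d ≤ 3: YES.
Slack = (n − k + 1) − d = 1.
The code is NOT MDS (slack = 1 > 0).
Description: the claimed parameters are [5, 3, 2]_16; such a code would be non-MDS.


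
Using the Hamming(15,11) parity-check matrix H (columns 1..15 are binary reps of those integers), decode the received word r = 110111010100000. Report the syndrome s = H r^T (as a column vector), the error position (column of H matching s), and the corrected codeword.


s = (0, 1, 1, 0)^T, error position = 6, corrected codeword c = 110110010100000

Compute s = H r^T mod 2 one row at a time:
  s_1 = 1 + 0 + 1 + 0 + 0 + 0 + 0 + 0 = 2 ≡ 0 (mod 2).
  s_2 = 1 + 1 + 1 + 0 + 0 + 0 + 0 + 0 = 3 ≡ 1 (mod 2).
  s_3 = 1 + 0 + 1 + 0 + 1 + 0 + 0 + 0 = 3 ≡ 1 (mod 2).
  s_4 = 1 + 0 + 1 + 0 + 0 + 0 + 0 + 0 = 2 ≡ 0 (mod 2).
s = (0, 1, 1, 0)^T — this equals column 6 of H (binary 0110), so error is at position 6.
Correct: flip bit 6 of r = 110111010100000 to get c = 110110010100000.


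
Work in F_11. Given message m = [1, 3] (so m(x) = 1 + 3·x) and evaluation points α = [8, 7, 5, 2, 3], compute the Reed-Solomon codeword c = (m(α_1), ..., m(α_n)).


c = [3, 0, 5, 7, 10]

Message polynomial: m(x) = 1 + 3·x (mod 11).
For each evaluation point α_i, compute m(α_i) mod 11:
  α_1 = 8: Horner steps 3 → 3, so m(8) = 3.
  α_2 = 7: Horner steps 3 → 0, so m(7) = 0.
  α_3 = 5: Horner steps 3 → 5, so m(5) = 5.
  α_4 = 2: Horner steps 3 → 7, so m(2) = 7.
  α_5 = 3: Horner steps 3 → 10, so m(3) = 10.
Codeword c = [3, 0, 5, 7, 10] ∈ F_11^5.


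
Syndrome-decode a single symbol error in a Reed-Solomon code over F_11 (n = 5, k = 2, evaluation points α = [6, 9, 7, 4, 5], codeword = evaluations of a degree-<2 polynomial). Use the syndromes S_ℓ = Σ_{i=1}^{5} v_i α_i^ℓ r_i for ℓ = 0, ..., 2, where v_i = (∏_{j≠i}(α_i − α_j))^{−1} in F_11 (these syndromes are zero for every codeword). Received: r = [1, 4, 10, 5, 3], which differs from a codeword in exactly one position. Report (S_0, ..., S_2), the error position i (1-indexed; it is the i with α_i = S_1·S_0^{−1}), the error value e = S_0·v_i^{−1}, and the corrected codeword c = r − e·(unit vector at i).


S = (2, 7, 8), error at position 2, error magnitude e = 9, c = [1, 6, 10, 5, 3].

Step 1: column multipliers v_i = (∏_{j≠i}(α_i − α_j))^{−1} mod 11.
  i = 1 (α = 6): (6−9)(6−7)(6−4)(6−5) = (−3)·(−1)·2·1 = 6 ≡ 6, so v_1 = 6^{−1} = 2 (mod 11).
  i = 2 (α = 9): (9−6)(9−7)(9−4)(9−5) = 3·2·5·4 = 120 ≡ 10, so v_2 = 10^{−1} = 10 (mod 11).
  i = 3 (α = 7): (7−6)(7−9)(7−4)(7−5) = 1·(−2)·3·2 = −12 ≡ 10, so v_3 = 10^{−1} = 10 (mod 11).
  i = 4 (α = 4): (4−6)(4−9)(4−7)(4−5) = (−2)·(−5)·(−3)·(−1) = 30 ≡ 8, so v_4 = 8^{−1} = 7 (mod 11).
  i = 5 (α = 5): (5−6)(5−9)(5−7)(5−4) = (−1)·(−4)·(−2)·1 = −8 ≡ 3, so v_5 = 3^{−1} = 4 (mod 11).
  v = [2, 10, 10, 7, 4].
Step 2: syndromes of r = [1, 4, 10, 5, 3] (all sums mod 11).
  S_0 = Σ v_i r_i = 2·1 + 10·4 + 10·10 + 7·5 + 4·3 = 189 ≡ 2.
  S_1 = Σ v_i α_i r_i = 2·6·1 + 10·9·4 + 10·7·10 + 7·4·5 + 4·5·3 = 1272 ≡ 7.
  α_i^2 mod 11 = [3, 4, 5, 5, 3].
  S_2 = Σ v_i α_i^2 r_i = 2·3·1 + 10·4·4 + 10·5·10 + 7·5·5 + 4·3·3 = 877 ≡ 8.
  S = (2, 7, 8) ≠ 0, so r is not a codeword (an error is present).
Step 3: locate the error. For a single error e at position i, S_ℓ = v_i·e·α_i^ℓ, so α_err = S_1/S_0.
  S_0^{−1} = 2^{−1} = 6 (mod 11), so α_err = 7·6 = 42 ≡ 9 = α_2. Error position i = 2.
  Consistency check: S_2/S_1 = 8·8 = 64 ≡ 9 = α_err ✓ (single-error assumption holds).
Step 4: error magnitude e = S_0/v_2 = S_0·∏_{j≠2}(α_2 − α_j) = 2·10 = 20 ≡ 9 (mod 11).
Step 5: correct position 2: c_2 = r_2 − e = 4 − 9 ≡ 6 (mod 11). Hence c = [1, 6, 10, 5, 3].
  Check: interpolating c through the α_i gives m(x) = 2 + 9·x (degree < 2) with m(α_i) = c_i for every i, so c is indeed a codeword.


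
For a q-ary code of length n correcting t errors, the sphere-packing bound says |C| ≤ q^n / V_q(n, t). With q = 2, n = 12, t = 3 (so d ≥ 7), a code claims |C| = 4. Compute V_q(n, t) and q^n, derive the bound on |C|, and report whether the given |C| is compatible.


V_q(n, t) = 299, q^n = 4096, Hamming bound = 13, |C| = 4 ≤ bound (satisfied).

Step 1: Compute V_q(n, t) = Σ_{j=0}^3 C(n, j) (q−1)^j.
  j = 0: C(12,0)·(1)^0 = 1·1 = 1.
  j = 1: C(12,1)·(1)^1 = 12·1 = 12.
  j = 2: C(12,2)·(1)^2 = 66·1 = 66.
  j = 3: C(12,3)·(1)^3 = 220·1 = 220.
  V_q(n, t) = 1 + 12 + 66 + 220 = 299.
Step 2: q^n = 2^12 = 4096.
Step 3: Hamming bound ⌊q^n / V_q(n,t)⌋ = ⌊4096/299⌋ = 13.
Step 4: Compare |C| = 4 to 13: satisfied.
The claimed |C| lies below the Hamming bound.


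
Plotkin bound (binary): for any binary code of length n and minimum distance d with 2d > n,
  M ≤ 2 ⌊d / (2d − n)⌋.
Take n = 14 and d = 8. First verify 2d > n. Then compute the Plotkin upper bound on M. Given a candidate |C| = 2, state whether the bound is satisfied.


Plotkin bound M ≤ 8; given |C| = 2 ≤ bound (satisfied).

Check applicability: 2d = 16, n = 14.
2d − n = 2 > 0, so Plotkin applies.
Compute d/(2d−n) = 8/2 ≈ 4.0000.
⌊d/(2d−n)⌋ = 4.
Plotkin bound: M ≤ 2·4 = 8.
Given |C| = 2, check: satisfied.
This |C| is below the Plotkin bound.


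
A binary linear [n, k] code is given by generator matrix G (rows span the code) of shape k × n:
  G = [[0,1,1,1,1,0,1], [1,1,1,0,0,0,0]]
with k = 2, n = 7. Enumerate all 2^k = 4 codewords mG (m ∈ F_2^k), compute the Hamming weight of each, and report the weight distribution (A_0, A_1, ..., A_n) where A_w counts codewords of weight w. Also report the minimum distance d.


Weight distribution: A_0 = 1, A_3 = 1, A_4 = 1, A_5 = 1. Minimum distance d = 3.

Enumerate all 2^2 = 4 messages m ∈ F_2^2.
For each, compute codeword c = mG in F_2^7, then tally its weight.
  m = 00 → c = 0000000, weight = 0.
  m = 10 → c = 0111101, weight = 5.
  m = 01 → c = 1110000, weight = 3.
  m = 11 → c = 1001101, weight = 4.
Tally weights:
  weight 0: 1 codewords.
  weight 3: 1 codewords.
  weight 4: 1 codewords.
  weight 5: 1 codewords.
Minimum distance d = smallest w > 0 with A_w > 0 = 3.
Sanity: Σ A_w = 4 = 2^2 = 4 ✓.


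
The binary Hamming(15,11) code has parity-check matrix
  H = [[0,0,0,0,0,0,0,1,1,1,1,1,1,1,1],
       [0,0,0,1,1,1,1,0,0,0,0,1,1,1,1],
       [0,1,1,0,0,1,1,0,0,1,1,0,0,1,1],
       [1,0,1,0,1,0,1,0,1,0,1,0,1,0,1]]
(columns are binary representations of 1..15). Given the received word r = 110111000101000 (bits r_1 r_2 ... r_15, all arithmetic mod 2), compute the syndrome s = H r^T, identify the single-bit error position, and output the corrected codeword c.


s = (0, 0, 1, 0)^T, error position = 2, corrected codeword c = 100111000101000

Compute s = H r^T mod 2 one row at a time:
  s_1 = 0 + 0 + 1 + 0 + 1 + 0 + 0 + 0 = 2 ≡ 0 (mod 2).
  s_2 = 1 + 1 + 1 + 0 + 1 + 0 + 0 + 0 = 4 ≡ 0 (mod 2).
  s_3 = 1 + 0 + 1 + 0 + 1 + 0 + 0 + 0 = 3 ≡ 1 (mod 2).
  s_4 = 1 + 0 + 1 + 0 + 0 + 0 + 0 + 0 = 2 ≡ 0 (mod 2).
s = (0, 0, 1, 0)^T — this equals column 2 of H (binary 0010), so error is at position 2.
Correct: flip bit 2 of r = 110111000101000 to get c = 100111000101000.


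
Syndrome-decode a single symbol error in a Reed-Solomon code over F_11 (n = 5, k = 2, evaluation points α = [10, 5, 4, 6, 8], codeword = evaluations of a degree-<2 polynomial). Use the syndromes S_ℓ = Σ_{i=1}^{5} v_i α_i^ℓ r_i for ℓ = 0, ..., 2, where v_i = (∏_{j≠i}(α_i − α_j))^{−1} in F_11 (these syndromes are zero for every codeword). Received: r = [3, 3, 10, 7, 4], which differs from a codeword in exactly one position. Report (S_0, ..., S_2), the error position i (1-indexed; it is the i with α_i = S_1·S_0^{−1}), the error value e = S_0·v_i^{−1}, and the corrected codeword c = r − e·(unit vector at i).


S = (10, 1, 10), error at position 1, error magnitude e = 2, c = [1, 3, 10, 7, 4].

Step 1: column multipliers v_i = (∏_{j≠i}(α_i − α_j))^{−1} mod 11.
  i = 1 (α = 10): (10−5)(10−4)(10−6)(10−8) = 5·6·4·2 = 240 ≡ 9, so v_1 = 9^{−1} = 5 (mod 11).
  i = 2 (α = 5): (5−10)(5−4)(5−6)(5−8) = (−5)·1·(−1)·(−3) = −15 ≡ 7, so v_2 = 7^{−1} = 8 (mod 11).
  i = 3 (α = 4): (4−10)(4−5)(4−6)(4−8) = (−6)·(−1)·(−2)·(−4) = 48 ≡ 4, so v_3 = 4^{−1} = 3 (mod 11).
  i = 4 (α = 6): (6−10)(6−5)(6−4)(6−8) = (−4)·1·2·(−2) = 16 ≡ 5, so v_4 = 5^{−1} = 9 (mod 11).
  i = 5 (α = 8): (8−10)(8−5)(8−4)(8−6) = (−2)·3·4·2 = −48 ≡ 7, so v_5 = 7^{−1} = 8 (mod 11).
  v = [5, 8, 3, 9, 8].
Step 2: syndromes of r = [3, 3, 10, 7, 4] (all sums mod 11).
  S_0 = Σ v_i r_i = 5·3 + 8·3 + 3·10 + 9·7 + 8·4 = 164 ≡ 10.
  S_1 = Σ v_i α_i r_i = 5·10·3 + 8·5·3 + 3·4·10 + 9·6·7 + 8·8·4 = 1024 ≡ 1.
  α_i^2 mod 11 = [1, 3, 5, 3, 9].
  S_2 = Σ v_i α_i^2 r_i = 5·1·3 + 8·3·3 + 3·5·10 + 9·3·7 + 8·9·4 = 714 ≡ 10.
  S = (10, 1, 10) ≠ 0, so r is not a codeword (an error is present).
Step 3: locate the error. For a single error e at position i, S_ℓ = v_i·e·α_i^ℓ, so α_err = S_1/S_0.
  S_0^{−1} = 10^{−1} = 10 (mod 11), so α_err = 1·10 = 10 ≡ 10 = α_1. Error position i = 1.
  Consistency check: S_2/S_1 = 10·1 = 10 ≡ 10 = α_err ✓ (single-error assumption holds).
Step 4: error magnitude e = S_0/v_1 = S_0·∏_{j≠1}(α_1 − α_j) = 10·9 = 90 ≡ 2 (mod 11).
Step 5: correct position 1: c_1 = r_1 − e = 3 − 2 ≡ 1 (mod 11). Hence c = [1, 3, 10, 7, 4].
  Check: interpolating c through the α_i gives m(x) = 5 + 4·x (degree < 2) with m(α_i) = c_i for every i, so c is indeed a codeword.


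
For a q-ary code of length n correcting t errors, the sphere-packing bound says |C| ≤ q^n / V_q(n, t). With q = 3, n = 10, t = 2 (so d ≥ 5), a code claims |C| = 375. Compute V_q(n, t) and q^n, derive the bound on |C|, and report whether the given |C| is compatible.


V_q(n, t) = 201, q^n = 59049, Hamming bound = 293, |C| = 375 > bound (violated).

Step 1: Compute V_q(n, t) = Σ_{j=0}^2 C(n, j) (q−1)^j.
  j = 0: C(10,0)·(2)^0 = 1·1 = 1.
  j = 1: C(10,1)·(2)^1 = 10·2 = 20.
  j = 2: C(10,2)·(2)^2 = 45·4 = 180.
  V_q(n, t) = 1 + 20 + 180 = 201.
Step 2: q^n = 3^10 = 59049.
Step 3: Hamming bound ⌊q^n / V_q(n,t)⌋ = ⌊59049/201⌋ = 293.
Step 4: Compare |C| = 375 to 293: violated.
The claimed |C| lies above the Hamming bound, so no 3-ary code of length 10 with d ≥ 5 can have 375 codewords.


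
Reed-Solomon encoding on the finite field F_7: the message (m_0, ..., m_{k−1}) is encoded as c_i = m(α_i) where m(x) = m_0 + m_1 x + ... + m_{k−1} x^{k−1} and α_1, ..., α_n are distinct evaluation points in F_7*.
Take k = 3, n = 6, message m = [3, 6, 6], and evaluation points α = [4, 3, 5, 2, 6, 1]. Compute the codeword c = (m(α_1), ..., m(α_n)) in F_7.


c = [4, 5, 1, 4, 3, 1]

Message polynomial: m(x) = 3 + 6·x + 6·x^2 (mod 7).
For each evaluation point α_i, compute m(α_i) mod 7:
  α_1 = 4: Horner steps 6 → 2 → 4, so m(4) = 4.
  α_2 = 3: Horner steps 6 → 3 → 5, so m(3) = 5.
  α_3 = 5: Horner steps 6 → 1 → 1, so m(5) = 1.
  α_4 = 2: Horner steps 6 → 4 → 4, so m(2) = 4.
  α_5 = 6: Horner steps 6 → 0 → 3, so m(6) = 3.
  α_6 = 1: Horner steps 6 → 5 → 1, so m(1) = 1.
Codeword c = [4, 5, 1, 4, 3, 1] ∈ F_7^6.


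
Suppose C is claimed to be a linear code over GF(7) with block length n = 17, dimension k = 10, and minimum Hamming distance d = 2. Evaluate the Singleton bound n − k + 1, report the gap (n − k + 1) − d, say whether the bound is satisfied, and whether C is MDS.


Singleton RHS = n − k + 1 = 8, slack = 6, bound satisfied, not MDS.

Singleton bound: d ≤ n − k + 1.
Here n = 17, k = 10, so n − k + 1 = 8.
Given d = 2, check d ≤ 8: YES.
Slack = (n − k + 1) − d = 6.
The code is NOT MDS (slack = 6 > 0).
Description: the claimed parameters are [17, 10, 2]_7; such a code would be non-MDS.


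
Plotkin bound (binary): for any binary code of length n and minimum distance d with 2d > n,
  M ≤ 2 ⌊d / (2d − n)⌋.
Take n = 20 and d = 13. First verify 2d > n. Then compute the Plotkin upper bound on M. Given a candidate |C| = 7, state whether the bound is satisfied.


Plotkin bound M ≤ 4; given |C| = 7 > bound (violated).

Check applicability: 2d = 26, n = 20.
2d − n = 6 > 0, so Plotkin applies.
Compute d/(2d−n) = 13/6 ≈ 2.1667.
⌊d/(2d−n)⌋ = 2.
Plotkin bound: M ≤ 2·2 = 4.
Given |C| = 7, check: VIOLATED.
This |C| is above the Plotkin bound, so no binary code with n = 20, d = 13 and 7 codewords exists.


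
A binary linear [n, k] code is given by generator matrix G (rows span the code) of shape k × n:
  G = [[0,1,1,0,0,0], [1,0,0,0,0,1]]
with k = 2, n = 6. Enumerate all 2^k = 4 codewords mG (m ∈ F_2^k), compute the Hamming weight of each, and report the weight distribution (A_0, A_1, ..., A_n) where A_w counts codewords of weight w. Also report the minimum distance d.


Weight distribution: A_0 = 1, A_2 = 2, A_4 = 1. Minimum distance d = 2.

Enumerate all 2^2 = 4 messages m ∈ F_2^2.
For each, compute codeword c = mG in F_2^6, then tally its weight.
  m = 00 → c = 000000, weight = 0.
  m = 10 → c = 011000, weight = 2.
  m = 01 → c = 100001, weight = 2.
  m = 11 → c = 111001, weight = 4.
Tally weights:
  weight 0: 1 codewords.
  weight 2: 2 codewords.
  weight 4: 1 codewords.
Minimum distance d = smallest w > 0 with A_w > 0 = 2.
Sanity: Σ A_w = 4 = 2^2 = 4 ✓.


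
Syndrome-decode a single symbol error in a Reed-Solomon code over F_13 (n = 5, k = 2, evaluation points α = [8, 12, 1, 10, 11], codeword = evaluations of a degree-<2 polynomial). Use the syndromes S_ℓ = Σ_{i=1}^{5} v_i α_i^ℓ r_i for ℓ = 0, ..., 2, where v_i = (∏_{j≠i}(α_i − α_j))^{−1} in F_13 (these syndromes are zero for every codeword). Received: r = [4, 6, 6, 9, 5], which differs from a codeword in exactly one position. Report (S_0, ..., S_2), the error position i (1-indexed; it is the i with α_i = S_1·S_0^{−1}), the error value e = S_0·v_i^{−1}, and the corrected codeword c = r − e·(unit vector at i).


S = (7, 6, 7), error at position 2, error magnitude e = 5, c = [4, 1, 6, 9, 5].

Step 1: column multipliers v_i = (∏_{j≠i}(α_i − α_j))^{−1} mod 13.
  i = 1 (α = 8): (8−12)(8−1)(8−10)(8−11) = (−4)·7·(−2)·(−3) = −168 ≡ 1, so v_1 = 1^{−1} = 1 (mod 13).
  i = 2 (α = 12): (12−8)(12−1)(12−10)(12−11) = 4·11·2·1 = 88 ≡ 10, so v_2 = 10^{−1} = 4 (mod 13).
  i = 3 (α = 1): (1−8)(1−12)(1−10)(1−11) = (−7)·(−11)·(−9)·(−10) = 6930 ≡ 1, so v_3 = 1^{−1} = 1 (mod 13).
  i = 4 (α = 10): (10−8)(10−12)(10−1)(10−11) = 2·(−2)·9·(−1) = 36 ≡ 10, so v_4 = 10^{−1} = 4 (mod 13).
  i = 5 (α = 11): (11−8)(11−12)(11−1)(11−10) = 3·(−1)·10·1 = −30 ≡ 9, so v_5 = 9^{−1} = 3 (mod 13).
  v = [1, 4, 1, 4, 3].
Step 2: syndromes of r = [4, 6, 6, 9, 5] (all sums mod 13).
  S_0 = Σ v_i r_i = 1·4 + 4·6 + 1·6 + 4·9 + 3·5 = 85 ≡ 7.
  S_1 = Σ v_i α_i r_i = 1·8·4 + 4·12·6 + 1·1·6 + 4·10·9 + 3·11·5 = 851 ≡ 6.
  α_i^2 mod 13 = [12, 1, 1, 9, 4].
  S_2 = Σ v_i α_i^2 r_i = 1·12·4 + 4·1·6 + 1·1·6 + 4·9·9 + 3·4·5 = 462 ≡ 7.
  S = (7, 6, 7) ≠ 0, so r is not a codeword (an error is present).
Step 3: locate the error. For a single error e at position i, S_ℓ = v_i·e·α_i^ℓ, so α_err = S_1/S_0.
  S_0^{−1} = 7^{−1} = 2 (mod 13), so α_err = 6·2 = 12 ≡ 12 = α_2. Error position i = 2.
  Consistency check: S_2/S_1 = 7·11 = 77 ≡ 12 = α_err ✓ (single-error assumption holds).
Step 4: error magnitude e = S_0/v_2 = S_0·∏_{j≠2}(α_2 − α_j) = 7·10 = 70 ≡ 5 (mod 13).
Step 5: correct position 2: c_2 = r_2 − e = 6 − 5 ≡ 1 (mod 13). Hence c = [4, 1, 6, 9, 5].
  Check: interpolating c through the α_i gives m(x) = 10 + 9·x (degree < 2) with m(α_i) = c_i for every i, so c is indeed a codeword.


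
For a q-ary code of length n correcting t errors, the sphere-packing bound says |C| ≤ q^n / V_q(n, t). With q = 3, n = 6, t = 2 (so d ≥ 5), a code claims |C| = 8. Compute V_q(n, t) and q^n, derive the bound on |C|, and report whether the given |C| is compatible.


V_q(n, t) = 73, q^n = 729, Hamming bound = 9, |C| = 8 ≤ bound (satisfied).

Step 1: Compute V_q(n, t) = Σ_{j=0}^2 C(n, j) (q−1)^j.
  j = 0: C(6,0)·(2)^0 = 1·1 = 1.
  j = 1: C(6,1)·(2)^1 = 6·2 = 12.
  j = 2: C(6,2)·(2)^2 = 15·4 = 60.
  V_q(n, t) = 1 + 12 + 60 = 73.
Step 2: q^n = 3^6 = 729.
Step 3: Hamming bound ⌊q^n / V_q(n,t)⌋ = ⌊729/73⌋ = 9.
Step 4: Compare |C| = 8 to 9: satisfied.
The claimed |C| lies below the Hamming bound.


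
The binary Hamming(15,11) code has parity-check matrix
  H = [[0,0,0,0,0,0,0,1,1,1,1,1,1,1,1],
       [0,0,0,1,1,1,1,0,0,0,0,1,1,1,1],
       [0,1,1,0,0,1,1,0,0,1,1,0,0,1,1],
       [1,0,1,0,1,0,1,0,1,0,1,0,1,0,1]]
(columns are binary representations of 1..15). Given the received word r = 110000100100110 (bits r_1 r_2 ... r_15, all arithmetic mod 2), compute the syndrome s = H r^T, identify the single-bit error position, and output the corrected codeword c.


s = (1, 1, 0, 1)^T, error position = 13, corrected codeword c = 110000100100010

Compute s = H r^T mod 2 one row at a time:
  s_1 = 0 + 0 + 1 + 0 + 0 + 1 + 1 + 0 = 3 ≡ 1 (mod 2).
  s_2 = 0 + 0 + 0 + 1 + 0 + 1 + 1 + 0 = 3 ≡ 1 (mod 2).
  s_3 = 1 + 0 + 0 + 1 + 1 + 0 + 1 + 0 = 4 ≡ 0 (mod 2).
  s_4 = 1 + 0 + 0 + 1 + 0 + 0 + 1 + 0 = 3 ≡ 1 (mod 2).
s = (1, 1, 0, 1)^T — this equals column 13 of H (binary 1101), so error is at position 13.
Correct: flip bit 13 of r = 110000100100110 to get c = 110000100100010.


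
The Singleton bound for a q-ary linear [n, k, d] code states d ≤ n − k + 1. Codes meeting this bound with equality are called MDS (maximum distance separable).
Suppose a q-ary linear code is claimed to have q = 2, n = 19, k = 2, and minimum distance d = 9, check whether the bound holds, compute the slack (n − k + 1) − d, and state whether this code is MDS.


Singleton RHS = n − k + 1 = 18, slack = 9, bound satisfied, not MDS.

Singleton bound: d ≤ n − k + 1.
Here n = 19, k = 2, so n − k + 1 = 18.
Given d = 9, check d ≤ 18: YES.
Slack = (n − k + 1) − d = 9.
The code is NOT MDS (slack = 9 > 0).
Description: the claimed parameters are [19, 2, 9]_2; such a code would be non-MDS.


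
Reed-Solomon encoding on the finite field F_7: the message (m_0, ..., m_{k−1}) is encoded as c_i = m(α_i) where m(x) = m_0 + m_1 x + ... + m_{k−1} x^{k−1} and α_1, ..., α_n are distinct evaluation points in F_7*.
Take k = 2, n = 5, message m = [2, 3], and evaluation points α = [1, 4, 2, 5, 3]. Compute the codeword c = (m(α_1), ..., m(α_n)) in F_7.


c = [5, 0, 1, 3, 4]

Message polynomial: m(x) = 2 + 3·x (mod 7).
For each evaluation point α_i, compute m(α_i) mod 7:
  α_1 = 1: Horner steps 3 → 5, so m(1) = 5.
  α_2 = 4: Horner steps 3 → 0, so m(4) = 0.
  α_3 = 2: Horner steps 3 → 1, so m(2) = 1.
  α_4 = 5: Horner steps 3 → 3, so m(5) = 3.
  α_5 = 3: Horner steps 3 → 4, so m(3) = 4.
Codeword c = [5, 0, 1, 3, 4] ∈ F_7^5.


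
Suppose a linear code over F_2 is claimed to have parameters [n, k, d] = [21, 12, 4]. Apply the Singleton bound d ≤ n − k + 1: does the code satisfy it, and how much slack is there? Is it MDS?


Singleton RHS = n − k + 1 = 10, slack = 6, bound satisfied, not MDS.

Singleton bound: d ≤ n − k + 1.
Here n = 21, k = 12, so n − k + 1 = 10.
Given d = 4, check d ≤ 10: YES.
Slack = (n − k + 1) − d = 6.
The code is NOT MDS (slack = 6 > 0).
Description: the claimed parameters are [21, 12, 4]_2; such a code would be non-MDS.


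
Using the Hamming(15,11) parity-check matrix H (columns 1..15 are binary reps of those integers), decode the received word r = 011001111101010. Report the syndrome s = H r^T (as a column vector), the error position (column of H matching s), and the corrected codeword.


s = (1, 0, 0, 1)^T, error position = 9, corrected codeword c = 011001110101010

Compute s = H r^T mod 2 one row at a time:
  s_1 = 1 + 1 + 1 + 0 + 1 + 0 + 1 + 0 = 5 ≡ 1 (mod 2).
  s_2 = 0 + 0 + 1 + 1 + 1 + 0 + 1 + 0 = 4 ≡ 0 (mod 2).
  s_3 = 1 + 1 + 1 + 1 + 1 + 0 + 1 + 0 = 6 ≡ 0 (mod 2).
  s_4 = 0 + 1 + 0 + 1 + 1 + 0 + 0 + 0 = 3 ≡ 1 (mod 2).
s = (1, 0, 0, 1)^T — this equals column 9 of H (binary 1001), so error is at position 9.
Correct: flip bit 9 of r = 011001111101010 to get c = 011001110101010.


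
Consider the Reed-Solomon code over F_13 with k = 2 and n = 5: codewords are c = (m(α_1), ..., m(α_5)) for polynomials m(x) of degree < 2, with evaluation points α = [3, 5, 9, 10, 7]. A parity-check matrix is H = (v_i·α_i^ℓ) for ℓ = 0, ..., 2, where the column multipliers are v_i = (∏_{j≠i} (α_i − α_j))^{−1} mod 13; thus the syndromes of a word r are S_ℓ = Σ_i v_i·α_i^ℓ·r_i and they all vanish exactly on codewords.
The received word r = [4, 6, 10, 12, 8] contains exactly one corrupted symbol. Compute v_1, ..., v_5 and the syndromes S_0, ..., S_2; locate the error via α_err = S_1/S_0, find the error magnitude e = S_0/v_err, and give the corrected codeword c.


S = (1, 10, 9), error at position 4, error magnitude e = 1, c = [4, 6, 10, 11, 8].

Step 1: column multipliers v_i = (∏_{j≠i}(α_i − α_j))^{−1} mod 13.
  i = 1 (α = 3): (3−5)(3−9)(3−10)(3−7) = (−2)·(−6)·(−7)·(−4) = 336 ≡ 11, so v_1 = 11^{−1} = 6 (mod 13).
  i = 2 (α = 5): (5−3)(5−9)(5−10)(5−7) = 2·(−4)·(−5)·(−2) = −80 ≡ 11, so v_2 = 11^{−1} = 6 (mod 13).
  i = 3 (α = 9): (9−3)(9−5)(9−10)(9−7) = 6·4·(−1)·2 = −48 ≡ 4, so v_3 = 4^{−1} = 10 (mod 13).
  i = 4 (α = 10): (10−3)(10−5)(10−9)(10−7) = 7·5·1·3 = 105 ≡ 1, so v_4 = 1^{−1} = 1 (mod 13).
  i = 5 (α = 7): (7−3)(7−5)(7−9)(7−10) = 4·2·(−2)·(−3) = 48 ≡ 9, so v_5 = 9^{−1} = 3 (mod 13).
  v = [6, 6, 10, 1, 3].
Step 2: syndromes of r = [4, 6, 10, 12, 8] (all sums mod 13).
  S_0 = Σ v_i r_i = 6·4 + 6·6 + 10·10 + 1·12 + 3·8 = 196 ≡ 1.
  S_1 = Σ v_i α_i r_i = 6·3·4 + 6·5·6 + 10·9·10 + 1·10·12 + 3·7·8 = 1440 ≡ 10.
  α_i^2 mod 13 = [9, 12, 3, 9, 10].
  S_2 = Σ v_i α_i^2 r_i = 6·9·4 + 6·12·6 + 10·3·10 + 1·9·12 + 3·10·8 = 1296 ≡ 9.
  S = (1, 10, 9) ≠ 0, so r is not a codeword (an error is present).
Step 3: locate the error. For a single error e at position i, S_ℓ = v_i·e·α_i^ℓ, so α_err = S_1/S_0.
  S_0^{−1} = 1^{−1} = 1 (mod 13), so α_err = 10·1 = 10 ≡ 10 = α_4. Error position i = 4.
  Consistency check: S_2/S_1 = 9·4 = 36 ≡ 10 = α_err ✓ (single-error assumption holds).
Step 4: error magnitude e = S_0/v_4 = S_0·∏_{j≠4}(α_4 − α_j) = 1·1 = 1 ≡ 1 (mod 13).
Step 5: correct position 4: c_4 = r_4 − e = 12 − 1 ≡ 11 (mod 13). Hence c = [4, 6, 10, 11, 8].
  Check: interpolating c through the α_i gives m(x) = 1 + 1·x (degree < 2) with m(α_i) = c_i for every i, so c is indeed a codeword.


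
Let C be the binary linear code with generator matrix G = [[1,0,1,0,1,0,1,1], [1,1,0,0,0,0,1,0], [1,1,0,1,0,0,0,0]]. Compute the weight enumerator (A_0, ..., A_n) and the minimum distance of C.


Weight distribution: A_0 = 1, A_2 = 1, A_3 = 2, A_4 = 1, A_5 = 2, A_6 = 1. Minimum distance d = 2.

Enumerate all 2^3 = 8 messages m ∈ F_2^3.
For each, compute codeword c = mG in F_2^8, then tally its weight.
  m = 000 → c = 00000000, weight = 0.
  m = 100 → c = 10101011, weight = 5.
  m = 010 → c = 11000010, weight = 3.
  m = 110 → c = 01101001, weight = 4.
  m = 001 → c = 11010000, weight = 3.
  m = 101 → c = 01111011, weight = 6.
  m = 011 → c = 00010010, weight = 2.
  m = 111 → c = 10111001, weight = 5.
Tally weights:
  weight 0: 1 codewords.
  weight 2: 1 codewords.
  weight 3: 2 codewords.
  weight 4: 1 codewords.
  weight 5: 2 codewords.
  weight 6: 1 codewords.
Minimum distance d = smallest w > 0 with A_w > 0 = 2.
Sanity: Σ A_w = 8 = 2^3 = 8 ✓.


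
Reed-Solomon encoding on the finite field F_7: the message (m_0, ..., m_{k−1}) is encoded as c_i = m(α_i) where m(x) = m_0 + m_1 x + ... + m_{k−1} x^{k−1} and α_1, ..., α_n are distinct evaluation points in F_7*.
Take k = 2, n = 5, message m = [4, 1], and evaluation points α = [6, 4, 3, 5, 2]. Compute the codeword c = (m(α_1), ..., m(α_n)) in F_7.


c = [3, 1, 0, 2, 6]

Message polynomial: m(x) = 4 + 1·x (mod 7).
For each evaluation point α_i, compute m(α_i) mod 7:
  α_1 = 6: Horner steps 1 → 3, so m(6) = 3.
  α_2 = 4: Horner steps 1 → 1, so m(4) = 1.
  α_3 = 3: Horner steps 1 → 0, so m(3) = 0.
  α_4 = 5: Horner steps 1 → 2, so m(5) = 2.
  α_5 = 2: Horner steps 1 → 6, so m(2) = 6.
Codeword c = [3, 1, 0, 2, 6] ∈ F_7^5.


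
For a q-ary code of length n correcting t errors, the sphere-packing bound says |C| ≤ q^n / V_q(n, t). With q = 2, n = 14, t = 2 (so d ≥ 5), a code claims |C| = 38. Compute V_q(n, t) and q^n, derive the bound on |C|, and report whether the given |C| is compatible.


V_q(n, t) = 106, q^n = 16384, Hamming bound = 154, |C| = 38 ≤ bound (satisfied).

Step 1: Compute V_q(n, t) = Σ_{j=0}^2 C(n, j) (q−1)^j.
  j = 0: C(14,0)·(1)^0 = 1·1 = 1.
  j = 1: C(14,1)·(1)^1 = 14·1 = 14.
  j = 2: C(14,2)·(1)^2 = 91·1 = 91.
  V_q(n, t) = 1 + 14 + 91 = 106.
Step 2: q^n = 2^14 = 16384.
Step 3: Hamming bound ⌊q^n / V_q(n,t)⌋ = ⌊16384/106⌋ = 154.
Step 4: Compare |C| = 38 to 154: satisfied.
The claimed |C| lies below the Hamming bound.


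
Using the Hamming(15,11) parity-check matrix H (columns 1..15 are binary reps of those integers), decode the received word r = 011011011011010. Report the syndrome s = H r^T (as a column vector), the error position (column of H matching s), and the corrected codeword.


s = (1, 0, 1, 0)^T, error position = 10, corrected codeword c = 011011011111010

Compute s = H r^T mod 2 one row at a time:
  s_1 = 1 + 1 + 0 + 1 + 1 + 0 + 1 + 0 = 5 ≡ 1 (mod 2).
  s_2 = 0 + 1 + 1 + 0 + 1 + 0 + 1 + 0 = 4 ≡ 0 (mod 2).
  s_3 = 1 + 1 + 1 + 0 + 0 + 1 + 1 + 0 = 5 ≡ 1 (mod 2).
  s_4 = 0 + 1 + 1 + 0 + 1 + 1 + 0 + 0 = 4 ≡ 0 (mod 2).
s = (1, 0, 1, 0)^T — this equals column 10 of H (binary 1010), so error is at position 10.
Correct: flip bit 10 of r = 011011011011010 to get c = 011011011111010.


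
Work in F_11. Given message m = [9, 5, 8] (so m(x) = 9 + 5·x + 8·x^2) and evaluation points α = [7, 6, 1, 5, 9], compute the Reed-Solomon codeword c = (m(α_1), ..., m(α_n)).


c = [7, 8, 0, 3, 9]

Message polynomial: m(x) = 9 + 5·x + 8·x^2 (mod 11).
For each evaluation point α_i, compute m(α_i) mod 11:
  α_1 = 7: Horner steps 8 → 6 → 7, so m(7) = 7.
  α_2 = 6: Horner steps 8 → 9 → 8, so m(6) = 8.
  α_3 = 1: Horner steps 8 → 2 → 0, so m(1) = 0.
  α_4 = 5: Horner steps 8 → 1 → 3, so m(5) = 3.
  α_5 = 9: Horner steps 8 → 0 → 9, so m(9) = 9.
Codeword c = [7, 8, 0, 3, 9] ∈ F_11^5.


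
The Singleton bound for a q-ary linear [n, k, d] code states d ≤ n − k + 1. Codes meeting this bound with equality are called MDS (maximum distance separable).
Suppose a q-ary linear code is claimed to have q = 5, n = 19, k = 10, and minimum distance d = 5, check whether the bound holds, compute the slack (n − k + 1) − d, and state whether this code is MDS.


Singleton RHS = n − k + 1 = 10, slack = 5, bound satisfied, not MDS.

Singleton bound: d ≤ n − k + 1.
Here n = 19, k = 10, so n − k + 1 = 10.
Given d = 5, check d ≤ 10: YES.
Slack = (n − k + 1) − d = 5.
The code is NOT MDS (slack = 5 > 0).
Description: the claimed parameters are [19, 10, 5]_5; such a code would be non-MDS.


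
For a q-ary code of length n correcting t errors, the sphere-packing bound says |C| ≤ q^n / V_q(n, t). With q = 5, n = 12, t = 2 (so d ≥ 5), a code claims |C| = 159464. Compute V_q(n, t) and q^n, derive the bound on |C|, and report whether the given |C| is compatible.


V_q(n, t) = 1105, q^n = 244140625, Hamming bound = 220941, |C| = 159464 ≤ bound (satisfied).

Step 1: Compute V_q(n, t) = Σ_{j=0}^2 C(n, j) (q−1)^j.
  j = 0: C(12,0)·(4)^0 = 1·1 = 1.
  j = 1: C(12,1)·(4)^1 = 12·4 = 48.
  j = 2: C(12,2)·(4)^2 = 66·16 = 1056.
  V_q(n, t) = 1 + 48 + 1056 = 1105.
Step 2: q^n = 5^12 = 244140625.
Step 3: Hamming bound ⌊q^n / V_q(n,t)⌋ = ⌊244140625/1105⌋ = 220941.
Step 4: Compare |C| = 159464 to 220941: satisfied.
The claimed |C| lies below the Hamming bound.


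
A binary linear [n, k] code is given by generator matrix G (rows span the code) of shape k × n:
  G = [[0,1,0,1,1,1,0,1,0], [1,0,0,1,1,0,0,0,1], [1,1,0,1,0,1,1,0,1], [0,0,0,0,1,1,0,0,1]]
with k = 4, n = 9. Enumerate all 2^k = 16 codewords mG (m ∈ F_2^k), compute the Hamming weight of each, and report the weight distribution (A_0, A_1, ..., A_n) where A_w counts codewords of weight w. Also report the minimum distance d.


Weight distribution: A_0 = 1, A_3 = 4, A_4 = 5, A_5 = 4, A_6 = 2. Minimum distance d = 3.

Enumerate all 2^4 = 16 messages m ∈ F_2^4.
For each, compute codeword c = mG in F_2^9, then tally its weight.
  m = 0000 → c = 000000000, weight = 0.
  m = 1000 → c = 010111010, weight = 5.
  m = 0100 → c = 100110001, weight = 4.
  m = 1100 → c = 110001011, weight = 5.
  m = 0010 → c = 110101101, weight = 6.
  m = 1010 → c = 100010111, weight = 5.
  m = 0110 → c = 010011100, weight = 4.
  m = 1110 → c = 000100110, weight = 3.
  m = 0001 → c = 000011001, weight = 3.
  m = 1001 → c = 010100011, weight = 4.
  m = 0101 → c = 100101000, weight = 3.
  m = 1101 → c = 110010010, weight = 4.
  m = 0011 → c = 110110100, weight = 5.
  m = 1011 → c = 100001110, weight = 4.
  m = 0111 → c = 010000101, weight = 3.
  m = 1111 → c = 000111111, weight = 6.
Tally weights:
  weight 0: 1 codewords.
  weight 3: 4 codewords.
  weight 4: 5 codewords.
  weight 5: 4 codewords.
  weight 6: 2 codewords.
Minimum distance d = smallest w > 0 with A_w > 0 = 3.
Sanity: Σ A_w = 16 = 2^4 = 16 ✓.


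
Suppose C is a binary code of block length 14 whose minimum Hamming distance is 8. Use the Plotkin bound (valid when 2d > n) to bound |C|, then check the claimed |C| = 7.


Plotkin bound M ≤ 8; given |C| = 7 ≤ bound (satisfied).

Check applicability: 2d = 16, n = 14.
2d − n = 2 > 0, so Plotkin applies.
Compute d/(2d−n) = 8/2 ≈ 4.0000.
⌊d/(2d−n)⌋ = 4.
Plotkin bound: M ≤ 2·4 = 8.
Given |C| = 7, check: satisfied.
This |C| is below the Plotkin bound.


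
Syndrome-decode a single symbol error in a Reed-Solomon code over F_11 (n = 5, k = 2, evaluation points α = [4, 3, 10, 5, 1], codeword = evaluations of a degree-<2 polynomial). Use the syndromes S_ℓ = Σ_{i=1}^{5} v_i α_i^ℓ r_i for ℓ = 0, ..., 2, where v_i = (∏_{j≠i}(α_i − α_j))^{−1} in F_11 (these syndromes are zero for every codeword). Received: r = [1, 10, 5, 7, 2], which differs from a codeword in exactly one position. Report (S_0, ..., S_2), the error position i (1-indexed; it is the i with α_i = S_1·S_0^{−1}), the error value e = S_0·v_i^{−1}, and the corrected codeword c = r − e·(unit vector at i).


S = (6, 2, 8), error at position 1, error magnitude e = 9, c = [3, 10, 5, 7, 2].

Step 1: column multipliers v_i = (∏_{j≠i}(α_i − α_j))^{−1} mod 11.
  i = 1 (α = 4): (4−3)(4−10)(4−5)(4−1) = 1·(−6)·(−1)·3 = 18 ≡ 7, so v_1 = 7^{−1} = 8 (mod 11).
  i = 2 (α = 3): (3−4)(3−10)(3−5)(3−1) = (−1)·(−7)·(−2)·2 = −28 ≡ 5, so v_2 = 5^{−1} = 9 (mod 11).
  i = 3 (α = 10): (10−4)(10−3)(10−5)(10−1) = 6·7·5·9 = 1890 ≡ 9, so v_3 = 9^{−1} = 5 (mod 11).
  i = 4 (α = 5): (5−4)(5−3)(5−10)(5−1) = 1·2·(−5)·4 = −40 ≡ 4, so v_4 = 4^{−1} = 3 (mod 11).
  i = 5 (α = 1): (1−4)(1−3)(1−10)(1−5) = (−3)·(−2)·(−9)·(−4) = 216 ≡ 7, so v_5 = 7^{−1} = 8 (mod 11).
  v = [8, 9, 5, 3, 8].
Step 2: syndromes of r = [1, 10, 5, 7, 2] (all sums mod 11).
  S_0 = Σ v_i r_i = 8·1 + 9·10 + 5·5 + 3·7 + 8·2 = 160 ≡ 6.
  S_1 = Σ v_i α_i r_i = 8·4·1 + 9·3·10 + 5·10·5 + 3·5·7 + 8·1·2 = 673 ≡ 2.
  α_i^2 mod 11 = [5, 9, 1, 3, 1].
  S_2 = Σ v_i α_i^2 r_i = 8·5·1 + 9·9·10 + 5·1·5 + 3·3·7 + 8·1·2 = 954 ≡ 8.
  S = (6, 2, 8) ≠ 0, so r is not a codeword (an error is present).
Step 3: locate the error. For a single error e at position i, S_ℓ = v_i·e·α_i^ℓ, so α_err = S_1/S_0.
  S_0^{−1} = 6^{−1} = 2 (mod 11), so α_err = 2·2 = 4 ≡ 4 = α_1. Error position i = 1.
  Consistency check: S_2/S_1 = 8·6 = 48 ≡ 4 = α_err ✓ (single-error assumption holds).
Step 4: error magnitude e = S_0/v_1 = S_0·∏_{j≠1}(α_1 − α_j) = 6·7 = 42 ≡ 9 (mod 11).
Step 5: correct position 1: c_1 = r_1 − e = 1 − 9 ≡ 3 (mod 11). Hence c = [3, 10, 5, 7, 2].
  Check: interpolating c through the α_i gives m(x) = 9 + 4·x (degree < 2) with m(α_i) = c_i for every i, so c is indeed a codeword.


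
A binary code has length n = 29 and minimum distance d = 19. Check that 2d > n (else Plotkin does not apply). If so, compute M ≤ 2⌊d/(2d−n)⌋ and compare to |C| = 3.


Plotkin bound M ≤ 4; given |C| = 3 ≤ bound (satisfied).

Check applicability: 2d = 38, n = 29.
2d − n = 9 > 0, so Plotkin applies.
Compute d/(2d−n) = 19/9 ≈ 2.1111.
⌊d/(2d−n)⌋ = 2.
Plotkin bound: M ≤ 2·2 = 4.
Given |C| = 3, check: satisfied.
This |C| is below the Plotkin bound.


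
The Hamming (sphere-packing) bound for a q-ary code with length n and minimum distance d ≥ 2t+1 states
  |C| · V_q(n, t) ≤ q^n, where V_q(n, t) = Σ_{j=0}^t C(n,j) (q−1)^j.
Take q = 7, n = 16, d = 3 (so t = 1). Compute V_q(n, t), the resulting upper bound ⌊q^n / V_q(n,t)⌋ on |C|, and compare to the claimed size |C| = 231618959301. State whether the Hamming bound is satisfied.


V_q(n, t) = 97, q^n = 33232930569601, Hamming bound = 342607531645, |C| = 231618959301 ≤ bound (satisfied).

Step 1: Compute V_q(n, t) = Σ_{j=0}^1 C(n, j) (q−1)^j.
  j = 0: C(16,0)·(6)^0 = 1·1 = 1.
  j = 1: C(16,1)·(6)^1 = 16·6 = 96.
  V_q(n, t) = 1 + 96 = 97.
Step 2: q^n = 7^16 = 33232930569601.
Step 3: Hamming bound ⌊q^n / V_q(n,t)⌋ = ⌊33232930569601/97⌋ = 342607531645.
Step 4: Compare |C| = 231618959301 to 342607531645: satisfied.
The claimed |C| lies below the Hamming bound.


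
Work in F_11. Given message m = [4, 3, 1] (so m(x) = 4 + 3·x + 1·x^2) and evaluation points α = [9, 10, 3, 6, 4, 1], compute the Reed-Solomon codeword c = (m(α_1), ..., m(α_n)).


c = [2, 2, 0, 3, 10, 8]

Message polynomial: m(x) = 4 + 3·x + 1·x^2 (mod 11).
For each evaluation point α_i, compute m(α_i) mod 11:
  α_1 = 9: Horner steps 1 → 1 → 2, so m(9) = 2.
  α_2 = 10: Horner steps 1 → 2 → 2, so m(10) = 2.
  α_3 = 3: Horner steps 1 → 6 → 0, so m(3) = 0.
  α_4 = 6: Horner steps 1 → 9 → 3, so m(6) = 3.
  α_5 = 4: Horner steps 1 → 7 → 10, so m(4) = 10.
  α_6 = 1: Horner steps 1 → 4 → 8, so m(1) = 8.
Codeword c = [2, 2, 0, 3, 10, 8] ∈ F_11^6.


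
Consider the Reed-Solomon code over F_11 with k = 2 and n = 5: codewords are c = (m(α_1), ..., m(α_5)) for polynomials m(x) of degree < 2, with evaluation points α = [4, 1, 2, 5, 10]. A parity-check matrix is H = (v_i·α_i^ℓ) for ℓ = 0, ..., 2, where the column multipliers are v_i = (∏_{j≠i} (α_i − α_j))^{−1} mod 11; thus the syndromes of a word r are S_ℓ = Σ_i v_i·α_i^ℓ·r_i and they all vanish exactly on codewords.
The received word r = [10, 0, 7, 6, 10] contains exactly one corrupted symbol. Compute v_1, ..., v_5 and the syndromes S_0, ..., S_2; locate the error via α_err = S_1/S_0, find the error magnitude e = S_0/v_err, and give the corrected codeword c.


S = (6, 5, 6), error at position 5, error magnitude e = 2, c = [10, 0, 7, 6, 8].

Step 1: column multipliers v_i = (∏_{j≠i}(α_i − α_j))^{−1} mod 11.
  i = 1 (α = 4): (4−1)(4−2)(4−5)(4−10) = 3·2·(−1)·(−6) = 36 ≡ 3, so v_1 = 3^{−1} = 4 (mod 11).
  i = 2 (α = 1): (1−4)(1−2)(1−5)(1−10) = (−3)·(−1)·(−4)·(−9) = 108 ≡ 9, so v_2 = 9^{−1} = 5 (mod 11).
  i = 3 (α = 2): (2−4)(2−1)(2−5)(2−10) = (−2)·1·(−3)·(−8) = −48 ≡ 7, so v_3 = 7^{−1} = 8 (mod 11).
  i = 4 (α = 5): (5−4)(5−1)(5−2)(5−10) = 1·4·3·(−5) = −60 ≡ 6, so v_4 = 6^{−1} = 2 (mod 11).
  i = 5 (α = 10): (10−4)(10−1)(10−2)(10−5) = 6·9·8·5 = 2160 ≡ 4, so v_5 = 4^{−1} = 3 (mod 11).
  v = [4, 5, 8, 2, 3].
Step 2: syndromes of r = [10, 0, 7, 6, 10] (all sums mod 11).
  S_0 = Σ v_i r_i = 4·10 + 5·0 + 8·7 + 2·6 + 3·10 = 138 ≡ 6.
  S_1 = Σ v_i α_i r_i = 4·4·10 + 5·1·0 + 8·2·7 + 2·5·6 + 3·10·10 = 632 ≡ 5.
  α_i^2 mod 11 = [5, 1, 4, 3, 1].
  S_2 = Σ v_i α_i^2 r_i = 4·5·10 + 5·1·0 + 8·4·7 + 2·3·6 + 3·1·10 = 490 ≡ 6.
  S = (6, 5, 6) ≠ 0, so r is not a codeword (an error is present).
Step 3: locate the error. For a single error e at position i, S_ℓ = v_i·e·α_i^ℓ, so α_err = S_1/S_0.
  S_0^{−1} = 6^{−1} = 2 (mod 11), so α_err = 5·2 = 10 ≡ 10 = α_5. Error position i = 5.
  Consistency check: S_2/S_1 = 6·9 = 54 ≡ 10 = α_err ✓ (single-error assumption holds).
Step 4: error magnitude e = S_0/v_5 = S_0·∏_{j≠5}(α_5 − α_j) = 6·4 = 24 ≡ 2 (mod 11).
Step 5: correct position 5: c_5 = r_5 − e = 10 − 2 ≡ 8 (mod 11). Hence c = [10, 0, 7, 6, 8].
  Check: interpolating c through the α_i gives m(x) = 4 + 7·x (degree < 2) with m(α_i) = c_i for every i, so c is indeed a codeword.


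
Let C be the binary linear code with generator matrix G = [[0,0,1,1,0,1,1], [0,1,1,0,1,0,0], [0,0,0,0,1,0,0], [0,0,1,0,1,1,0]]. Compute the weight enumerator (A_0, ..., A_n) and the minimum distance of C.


Weight distribution: A_0 = 1, A_1 = 1, A_2 = 4, A_3 = 4, A_4 = 3, A_5 = 3. Minimum distance d = 1.

Enumerate all 2^4 = 16 messages m ∈ F_2^4.
For each, compute codeword c = mG in F_2^7, then tally its weight.
  m = 0000 → c = 0000000, weight = 0.
  m = 1000 → c = 0011011, weight = 4.
  m = 0100 → c = 0110100, weight = 3.
  m = 1100 → c = 0101111, weight = 5.
  m = 0010 → c = 0000100, weight = 1.
  m = 1010 → c = 0011111, weight = 5.
  m = 0110 → c = 0110000, weight = 2.
  m = 1110 → c = 0101011, weight = 4.
  m = 0001 → c = 0010110, weight = 3.
  m = 1001 → c = 0001101, weight = 3.
  m = 0101 → c = 0100010, weight = 2.
  m = 1101 → c = 0111001, weight = 4.
  m = 0011 → c = 0010010, weight = 2.
  m = 1011 → c = 0001001, weight = 2.
  m = 0111 → c = 0100110, weight = 3.
  m = 1111 → c = 0111101, weight = 5.
Tally weights:
  weight 0: 1 codewords.
  weight 1: 1 codewords.
  weight 2: 4 codewords.
  weight 3: 4 codewords.
  weight 4: 3 codewords.
  weight 5: 3 codewords.
Minimum distance d = smallest w > 0 with A_w > 0 = 1.
Sanity: Σ A_w = 16 = 2^4 = 16 ✓.
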